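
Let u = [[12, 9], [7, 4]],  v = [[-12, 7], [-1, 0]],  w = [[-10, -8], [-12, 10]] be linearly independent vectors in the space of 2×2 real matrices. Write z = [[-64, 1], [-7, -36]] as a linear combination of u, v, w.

z = -4u + 3v - 2w

Identify each element with its coordinate vector in ℝ⁴ via {E₁₁, E₁₂, E₂₁, E₂₂}.
Write z = α₁u + … + α₃w and equate components.
The system has the unique solution (α₁, α₂, α₃) = (-4, 3, -2).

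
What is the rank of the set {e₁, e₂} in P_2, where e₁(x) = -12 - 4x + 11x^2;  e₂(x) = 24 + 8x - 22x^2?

1

Pass to coordinate vectors with respect to the basis {1, x, x^2}.
Form the matrix with e₁, e₂ as columns and reduce.
Exactly 1 pivot survives; hence the rank is 1.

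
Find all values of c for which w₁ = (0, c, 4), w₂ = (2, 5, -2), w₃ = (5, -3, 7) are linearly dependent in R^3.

c = -31/6

Place the vectors as rows of a 3×3 matrix; dependence ⇔ determinant zero.
Cofactor expansion gives det = -24*c - 124.
Solving -24*c - 124 = 0 yields c = -31/6.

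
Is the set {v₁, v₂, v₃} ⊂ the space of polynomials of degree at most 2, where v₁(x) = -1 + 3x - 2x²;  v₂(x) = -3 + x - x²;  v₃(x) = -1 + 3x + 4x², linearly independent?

Take coordinates with respect to the standard basis {1, x, x²}.
Form the 3×3 matrix with these as columns; its determinant is 48.
A nonzero determinant means the columns are linearly independent.

linearly independent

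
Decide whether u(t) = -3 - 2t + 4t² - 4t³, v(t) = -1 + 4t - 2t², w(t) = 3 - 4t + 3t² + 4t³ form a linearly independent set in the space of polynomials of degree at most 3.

Take coordinates with respect to the standard basis {1, t, …, t³}.
Row-reduce the matrix whose columns are u, v, w.
The reduction yields 3 nonzero rows, so the rank is 3.
Since rank = 3 (the number of vectors), the set is linearly independent.

linearly independent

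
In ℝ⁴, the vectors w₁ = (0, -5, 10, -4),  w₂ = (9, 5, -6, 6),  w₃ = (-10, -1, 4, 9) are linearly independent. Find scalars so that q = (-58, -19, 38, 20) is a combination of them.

Set up the augmented matrix [w₁ | w₂ | w₃ | q] and row-reduce.
Row-reducing the augmented matrix gives the unique coefficients (a₁, a₂, a₃) = (1, -2, 4).

q = w₁ - 2w₂ + 4w₃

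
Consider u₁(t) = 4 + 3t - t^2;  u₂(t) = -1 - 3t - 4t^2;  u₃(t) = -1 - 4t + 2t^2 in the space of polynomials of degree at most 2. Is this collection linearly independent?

linearly independent

Write each element as a coordinate vector in ℝ³ using {1, t, t^2}.
Form the 3×3 matrix with these as columns; its determinant is -71.
A nonzero determinant means the columns are linearly independent.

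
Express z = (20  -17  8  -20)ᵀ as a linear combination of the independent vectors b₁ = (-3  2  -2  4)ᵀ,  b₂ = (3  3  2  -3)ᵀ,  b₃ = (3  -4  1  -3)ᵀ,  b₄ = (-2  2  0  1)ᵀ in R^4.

Set up the augmented matrix [b₁ | b₂ | b₃ | b₄ | z] and row-reduce.
The system has the unique solution (a₁, …, a₄) = (-1, 1, 4, -1).

z = -b₁ + b₂ + 4b₃ - b₄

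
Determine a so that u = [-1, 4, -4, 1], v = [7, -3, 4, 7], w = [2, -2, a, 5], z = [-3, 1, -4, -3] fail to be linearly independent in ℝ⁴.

Dependence holds iff the 4×4 matrix [u v w z] is singular.
Cofactor expansion gives det = -4*a - 224.
Setting this to zero gives a = -56.

a = -56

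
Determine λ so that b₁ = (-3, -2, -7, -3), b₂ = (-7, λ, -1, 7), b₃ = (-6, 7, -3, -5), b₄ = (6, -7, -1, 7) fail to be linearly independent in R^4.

The vectors are dependent exactly when the determinant of the matrix with rows b₁, b₂, b₃, b₄ vanishes.
Cofactor expansion gives det = 2496 - 78*λ.
Setting this to zero gives λ = 32.

λ = 32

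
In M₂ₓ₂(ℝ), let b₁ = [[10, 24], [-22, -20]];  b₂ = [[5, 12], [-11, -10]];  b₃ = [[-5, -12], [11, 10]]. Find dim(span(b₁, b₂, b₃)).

1

Pass to coordinate vectors with respect to the basis {E₁₁, E₁₂, E₂₁, E₂₂}.
Put the 4×3 matrix [b₁|b₂|b₃] into echelon form.
Reduction leaves 1 leading entry, giving rank 1.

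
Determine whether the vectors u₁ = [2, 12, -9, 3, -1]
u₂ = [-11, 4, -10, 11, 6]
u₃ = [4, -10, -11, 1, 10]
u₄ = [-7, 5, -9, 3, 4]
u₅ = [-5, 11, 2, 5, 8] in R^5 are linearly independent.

linearly independent

Place the vectors as rows of a 5×5 matrix and reduce to echelon form.
The reduction yields 5 nonzero rows, so the rank is 5.
Since rank = 5 (the number of vectors), the set is linearly independent.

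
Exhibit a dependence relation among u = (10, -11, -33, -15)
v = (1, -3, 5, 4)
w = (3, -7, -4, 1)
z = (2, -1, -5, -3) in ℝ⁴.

Set up α₁u + … + α₄z = 0 and solve the homogeneous system.
One solution (up to scaling) is (1, 2, -2, -3).

u + 2v - 2w - 3z = 0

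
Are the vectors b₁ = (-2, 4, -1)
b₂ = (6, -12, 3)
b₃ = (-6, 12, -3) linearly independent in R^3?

linearly dependent

The matrix [b₁|b₂|b₃] has determinant 0.
A zero determinant means the columns are linearly dependent.
Indeed 3b₁ + b₂ = 0.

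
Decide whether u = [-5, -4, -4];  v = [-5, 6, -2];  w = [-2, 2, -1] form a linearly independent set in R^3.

Place the vectors as rows of a 3×3 matrix and reduce to echelon form.
The reduction yields 3 nonzero rows, so the rank is 3.
Since rank = 3 (the number of vectors), the set is linearly independent.

linearly independent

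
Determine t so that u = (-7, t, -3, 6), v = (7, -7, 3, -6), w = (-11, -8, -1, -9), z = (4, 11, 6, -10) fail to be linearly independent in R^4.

t = 7

The set is linearly dependent precisely when det[u; v; w; z] = 0.
Cofactor expansion gives det = 2674 - 382*t.
Setting this to zero gives t = 7.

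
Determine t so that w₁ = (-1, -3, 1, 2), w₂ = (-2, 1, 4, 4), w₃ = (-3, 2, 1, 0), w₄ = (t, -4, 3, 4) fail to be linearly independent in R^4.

The set is linearly dependent precisely when det[w₁; w₂; w₃; w₄] = 0.
The determinant works out to -6*t - 30.
Solving -6*t - 30 = 0 yields t = -5.

t = -5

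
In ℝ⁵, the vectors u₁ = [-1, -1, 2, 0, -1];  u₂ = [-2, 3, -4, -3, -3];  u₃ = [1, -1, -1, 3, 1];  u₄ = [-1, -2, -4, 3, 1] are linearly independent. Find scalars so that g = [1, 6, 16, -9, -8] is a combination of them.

g = 3u₁ + u₂ + 2u₃ - 4u₄

Since u₁, u₂, u₃, u₄ are independent, the coefficients expressing g are uniquely determined by a linear system.
The system has the unique solution (c₁, …, c₄) = (3, 1, 2, -4).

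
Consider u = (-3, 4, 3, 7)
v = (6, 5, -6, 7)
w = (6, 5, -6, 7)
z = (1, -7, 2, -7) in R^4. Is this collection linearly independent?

Two of the vectors are equal, giving an immediate dependence.

linearly dependent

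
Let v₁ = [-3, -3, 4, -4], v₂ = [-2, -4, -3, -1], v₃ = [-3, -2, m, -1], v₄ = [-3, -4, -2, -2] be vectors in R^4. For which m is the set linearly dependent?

Dependence holds iff the 4×4 matrix [v₁ v₂ v₃ v₄] is singular.
Expanding, det = 7*m + 25.
Solving 7*m + 25 = 0 yields m = -25/7.

m = -25/7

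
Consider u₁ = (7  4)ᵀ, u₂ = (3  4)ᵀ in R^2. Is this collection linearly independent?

Form the 2×2 matrix with these as columns; its determinant is 16.
A nonzero determinant means the columns are linearly independent.

linearly independent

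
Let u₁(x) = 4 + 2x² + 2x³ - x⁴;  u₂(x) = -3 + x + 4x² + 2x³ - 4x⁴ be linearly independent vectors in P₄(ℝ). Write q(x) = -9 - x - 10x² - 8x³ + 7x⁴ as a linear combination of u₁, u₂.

q = -3u₁ - u₂

Work in coordinates with respect to the standard basis {1, x, …, x⁴}.
Set up the augmented matrix [u₁ | u₂ | q] and row-reduce.
Back-substitution yields (c₁, c₂) = (-3, -1).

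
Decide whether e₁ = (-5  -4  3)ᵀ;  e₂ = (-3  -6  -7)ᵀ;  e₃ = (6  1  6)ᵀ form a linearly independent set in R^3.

linearly independent

Place the vectors as rows of a 3×3 matrix and reduce to echelon form.
The reduction yields 3 nonzero rows, so the rank is 3.
Since rank = 3 (the number of vectors), the set is linearly independent.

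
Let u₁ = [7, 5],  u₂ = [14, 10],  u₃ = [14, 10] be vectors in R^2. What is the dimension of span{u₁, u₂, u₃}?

1

Apply Gaussian elimination to the matrix whose rows are u₁, u₂, u₃.
Reduction leaves 1 leading entry, giving rank 1.
(With 3 elements in a 2-dimensional space the rank is at most 2.)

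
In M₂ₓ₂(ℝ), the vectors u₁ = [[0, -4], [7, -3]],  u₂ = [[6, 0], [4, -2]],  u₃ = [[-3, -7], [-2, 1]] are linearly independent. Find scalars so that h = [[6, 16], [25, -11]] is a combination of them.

h = 3u₁ - u₂ - 4u₃

Identify each element with its coordinate vector in ℝ⁴ via {E₁₁, E₁₂, E₂₁, E₂₂}.
Since u₁, u₂, u₃ are independent, the coefficients expressing h are uniquely determined by a linear system.
The system has the unique solution (α₁, α₂, α₃) = (3, -1, -4).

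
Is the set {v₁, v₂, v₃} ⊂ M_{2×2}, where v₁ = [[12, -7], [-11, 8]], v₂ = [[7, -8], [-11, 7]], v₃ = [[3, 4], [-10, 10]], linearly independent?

Take coordinates with respect to the standard basis {E₁₁, E₁₂, E₂₁, E₂₂}.
Row-reduce the matrix whose columns are v₁, v₂, v₃.
The reduction yields 3 nonzero rows, so the rank is 3.
Since rank = 3 (the number of vectors), the set is linearly independent.

linearly independent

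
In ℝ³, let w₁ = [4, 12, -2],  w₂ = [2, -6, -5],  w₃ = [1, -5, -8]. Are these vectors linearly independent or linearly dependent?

Form the 3×3 matrix with these as columns; its determinant is 232.
A nonzero determinant means the columns are linearly independent.

linearly independent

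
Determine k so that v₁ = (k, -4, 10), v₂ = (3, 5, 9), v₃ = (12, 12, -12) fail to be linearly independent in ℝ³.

The vectors are dependent exactly when the determinant of the matrix with rows v₁, v₂, v₃ vanishes.
Cofactor expansion gives det = -168*k - 816.
Setting this to zero gives k = -34/7.

k = -34/7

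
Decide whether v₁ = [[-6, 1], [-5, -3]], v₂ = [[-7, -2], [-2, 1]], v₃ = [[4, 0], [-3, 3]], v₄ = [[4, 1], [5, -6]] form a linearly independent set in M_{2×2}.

linearly independent

Write each element as a coordinate vector in ℝ⁴ using {E₁₁, E₁₂, E₂₁, E₂₂}.
Place the vectors as rows of a 4×4 matrix and reduce to echelon form.
The reduction yields 4 nonzero rows, so the rank is 4.
Since rank = 4 (the number of vectors), the set is linearly independent.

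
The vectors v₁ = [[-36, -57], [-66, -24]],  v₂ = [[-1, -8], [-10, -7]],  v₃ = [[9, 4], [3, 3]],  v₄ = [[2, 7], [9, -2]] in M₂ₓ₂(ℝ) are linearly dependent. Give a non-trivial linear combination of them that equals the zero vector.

v₁ - 3v₂ + 3v₃ + 3v₄ = 0

Take coordinates with respect to {E₁₁, E₁₂, E₂₁, E₂₂}.
Row-reduce the matrix with v₁, v₂, v₃, v₄ as columns; the null space gives the coefficients.
A generator of the null space is (1, -3, 3, 3).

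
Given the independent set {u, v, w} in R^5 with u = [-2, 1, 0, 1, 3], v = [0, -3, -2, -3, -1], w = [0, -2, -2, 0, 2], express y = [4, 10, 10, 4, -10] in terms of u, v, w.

Write y = c₁u + … + c₃w and equate components.
Back-substitution yields (c₁, c₂, c₃) = (-2, -2, -3).

y = -2u - 2v - 3w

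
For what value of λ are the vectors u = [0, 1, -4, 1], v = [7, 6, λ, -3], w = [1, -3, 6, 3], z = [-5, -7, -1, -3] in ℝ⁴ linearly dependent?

λ = 45/2

The set is linearly dependent precisely when det[u; v; w; z] = 0.
Cofactor expansion gives det = 34*λ - 765.
Solving 34*λ - 765 = 0 yields λ = 45/2.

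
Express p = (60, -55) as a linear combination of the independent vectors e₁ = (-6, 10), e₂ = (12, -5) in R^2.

Write p = a₁e₁ + a₂e₂ and equate components.
Row-reducing the augmented matrix gives the unique coefficients (a₁, a₂) = (-4, 3).

p = -4e₁ + 3e₂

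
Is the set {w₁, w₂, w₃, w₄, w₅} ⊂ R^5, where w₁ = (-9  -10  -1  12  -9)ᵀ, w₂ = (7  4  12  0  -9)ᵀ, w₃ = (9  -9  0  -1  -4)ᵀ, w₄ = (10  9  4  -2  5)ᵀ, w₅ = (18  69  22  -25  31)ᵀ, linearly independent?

Form the 5×5 matrix with these as columns; its determinant is 0.
A zero determinant means the columns are linearly dependent.

linearly dependent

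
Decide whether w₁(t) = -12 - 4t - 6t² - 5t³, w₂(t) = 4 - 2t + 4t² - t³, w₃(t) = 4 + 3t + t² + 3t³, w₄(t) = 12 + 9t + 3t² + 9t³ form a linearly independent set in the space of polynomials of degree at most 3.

Write each element as a coordinate vector in ℝ⁴ using {1, t, …, t³}.
One vector is a scalar multiple of another, so the set is dependent.

linearly dependent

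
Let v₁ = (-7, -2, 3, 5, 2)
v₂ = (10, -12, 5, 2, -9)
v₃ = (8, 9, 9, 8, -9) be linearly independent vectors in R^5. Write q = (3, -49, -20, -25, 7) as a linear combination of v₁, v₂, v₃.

Write q = α₁v₁ + … + α₃v₃ and equate components.
The system has the unique solution (α₁, α₂, α₃) = (-1, 2, -3).

q = -v₁ + 2v₂ - 3v₃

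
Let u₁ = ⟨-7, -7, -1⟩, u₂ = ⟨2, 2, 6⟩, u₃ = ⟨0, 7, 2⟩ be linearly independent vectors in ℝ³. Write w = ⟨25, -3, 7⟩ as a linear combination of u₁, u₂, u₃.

Set up the augmented matrix [u₁ | u₂ | u₃ | w] and row-reduce.
The system has the unique solution (a₁, a₂, a₃) = (-3, 2, -4).

w = -3u₁ + 2u₂ - 4u₃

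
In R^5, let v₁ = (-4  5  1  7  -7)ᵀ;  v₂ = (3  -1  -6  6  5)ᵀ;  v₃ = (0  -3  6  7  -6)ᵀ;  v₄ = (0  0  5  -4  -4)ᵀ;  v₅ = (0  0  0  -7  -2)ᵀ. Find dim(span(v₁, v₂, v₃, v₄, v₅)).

5

Row-reduce the 5×5 matrix with these as rows.
There are 5 pivot columns, so rank = 5.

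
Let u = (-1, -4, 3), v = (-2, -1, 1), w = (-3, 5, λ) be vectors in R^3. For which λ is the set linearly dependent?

λ = -22/7

The set is linearly dependent precisely when det[u; v; w] = 0.
Expanding, det = -7*λ - 22.
Solving -7*λ - 22 = 0 yields λ = -22/7.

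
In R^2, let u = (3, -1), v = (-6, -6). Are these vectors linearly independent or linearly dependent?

linearly independent

Row-reduce the matrix whose columns are u, v.
The reduction yields 2 nonzero rows, so the rank is 2.
Since rank = 2 (the number of vectors), the set is linearly independent.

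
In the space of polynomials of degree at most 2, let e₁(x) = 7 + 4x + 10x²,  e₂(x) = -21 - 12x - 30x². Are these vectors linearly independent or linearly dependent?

Write each element as a coordinate vector in ℝ³ using {1, x, x²}.
One vector is a scalar multiple of another, so the set is dependent.

linearly dependent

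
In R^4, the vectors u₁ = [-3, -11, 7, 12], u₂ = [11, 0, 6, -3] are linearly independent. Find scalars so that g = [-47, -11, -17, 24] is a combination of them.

g = u₁ - 4u₂

Set up the augmented matrix [u₁ | u₂ | g] and row-reduce.
The system has the unique solution (α₁, α₂) = (1, -4).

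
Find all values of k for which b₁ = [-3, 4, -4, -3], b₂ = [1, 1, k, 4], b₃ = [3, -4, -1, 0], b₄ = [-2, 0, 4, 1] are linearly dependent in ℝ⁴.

k = 39/8

Place the vectors as rows of a 4×4 matrix; dependence ⇔ determinant zero.
Cofactor expansion gives det = 117 - 24*k.
This vanishes exactly when k = 39/8.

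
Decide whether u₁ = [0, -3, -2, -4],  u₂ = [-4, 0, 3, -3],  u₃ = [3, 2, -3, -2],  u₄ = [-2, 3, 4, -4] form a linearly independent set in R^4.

Form the 4×4 matrix with these as columns; its determinant is -204.
A nonzero determinant means the columns are linearly independent.

linearly independent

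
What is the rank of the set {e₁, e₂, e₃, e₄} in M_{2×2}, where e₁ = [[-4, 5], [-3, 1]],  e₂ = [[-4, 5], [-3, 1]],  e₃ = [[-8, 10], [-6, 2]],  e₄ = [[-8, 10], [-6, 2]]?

rank 1

Use coordinates relative to {E₁₁, E₁₂, E₂₁, E₂₂}.
Apply Gaussian elimination to the matrix whose rows are e₁, e₂, e₃, e₄.
Reduction leaves 1 leading entry, giving rank 1.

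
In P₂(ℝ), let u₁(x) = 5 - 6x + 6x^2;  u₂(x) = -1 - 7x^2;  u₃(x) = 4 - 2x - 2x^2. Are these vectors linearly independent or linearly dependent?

Write each element as a coordinate vector in ℝ³ using {1, x, x^2}.
Place the vectors as rows of a 3×3 matrix and reduce to echelon form.
The reduction yields 3 nonzero rows, so the rank is 3.
Since rank = 3 (the number of vectors), the set is linearly independent.

linearly independent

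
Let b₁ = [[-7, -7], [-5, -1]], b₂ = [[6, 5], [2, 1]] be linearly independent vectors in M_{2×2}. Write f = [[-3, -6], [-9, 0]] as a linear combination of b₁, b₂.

Take coordinate vectors relative to {E₁₁, E₁₂, E₂₁, E₂₂}.
Solve the system with b₁, b₂ as columns and f as the right-hand side.
The system has the unique solution (c₁, c₂) = (3, 3).

f = 3b₁ + 3b₂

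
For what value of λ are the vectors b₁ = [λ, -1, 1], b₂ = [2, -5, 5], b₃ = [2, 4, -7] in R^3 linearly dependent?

λ = 2/5

The set is linearly dependent precisely when det[b₁; b₂; b₃] = 0.
Expanding, det = 15*λ - 6.
Solving 15*λ - 6 = 0 yields λ = 2/5.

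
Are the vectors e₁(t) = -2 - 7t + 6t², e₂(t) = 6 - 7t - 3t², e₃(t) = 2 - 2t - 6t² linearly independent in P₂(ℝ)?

Take coordinates with respect to the standard basis {1, t, t²}.
Form the 3×3 matrix with these as columns; its determinant is -270.
A nonzero determinant means the columns are linearly independent.

linearly independent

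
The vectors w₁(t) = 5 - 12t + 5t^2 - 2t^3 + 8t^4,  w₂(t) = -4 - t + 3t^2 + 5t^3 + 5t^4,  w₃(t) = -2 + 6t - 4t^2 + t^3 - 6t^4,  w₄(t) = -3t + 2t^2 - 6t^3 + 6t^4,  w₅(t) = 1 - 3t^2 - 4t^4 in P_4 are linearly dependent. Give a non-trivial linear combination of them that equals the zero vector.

Write each element as a vector in ℝ⁵ using {1, t, …, t^4}.
Set up α₁w₁ + … + α₅w₅ = 0 and solve the homogeneous system.
The free variable yields coefficients (1, 0, 2, 0, -1) (any nonzero multiple also works).

w₁ + 2w₃ - w₅ = 0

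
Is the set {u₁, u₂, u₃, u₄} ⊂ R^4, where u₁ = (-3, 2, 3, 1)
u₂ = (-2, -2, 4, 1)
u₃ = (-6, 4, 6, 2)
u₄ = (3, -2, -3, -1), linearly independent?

Row-reduce the matrix whose columns are u₁, u₂, u₃, u₄.
The reduction yields 2 nonzero rows, so the rank is 2.
Since rank 2 < 4, the set is linearly dependent.
Indeed 2u₁ - u₃ = 0.

linearly dependent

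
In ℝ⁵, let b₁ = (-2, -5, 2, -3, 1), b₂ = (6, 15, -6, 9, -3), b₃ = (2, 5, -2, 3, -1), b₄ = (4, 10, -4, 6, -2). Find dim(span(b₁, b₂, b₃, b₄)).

Form the matrix with b₁, b₂, b₃, b₄ as columns and reduce.
There is 1 pivot column, so rank = 1.

dim = 1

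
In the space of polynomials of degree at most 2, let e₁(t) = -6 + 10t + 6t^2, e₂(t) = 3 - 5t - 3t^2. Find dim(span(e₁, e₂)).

dim = 1

Represent each element by its coordinate vector in ℝ³.
Form the matrix with e₁, e₂ as columns and reduce.
Exactly 1 pivot survives; hence the rank is 1.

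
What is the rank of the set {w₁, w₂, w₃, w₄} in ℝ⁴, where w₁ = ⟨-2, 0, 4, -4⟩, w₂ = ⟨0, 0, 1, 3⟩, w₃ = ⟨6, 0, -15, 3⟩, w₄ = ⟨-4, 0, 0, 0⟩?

Apply Gaussian elimination to the matrix whose rows are w₁, w₂, w₃, w₄.
Reduction leaves 3 leading entries, giving rank 3.

rank 3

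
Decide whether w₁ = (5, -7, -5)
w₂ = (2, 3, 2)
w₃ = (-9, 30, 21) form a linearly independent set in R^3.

The matrix [w₁|w₂|w₃] has determinant 0.
A zero determinant means the columns are linearly dependent.
Indeed 3w₁ - 3w₂ + w₃ = 0.

linearly dependent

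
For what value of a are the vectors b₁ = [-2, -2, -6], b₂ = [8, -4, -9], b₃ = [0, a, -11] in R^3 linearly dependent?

a = -4

Place the vectors as rows of a 3×3 matrix; dependence ⇔ determinant zero.
Expanding, det = -66*a - 264.
Setting this to zero gives a = -4.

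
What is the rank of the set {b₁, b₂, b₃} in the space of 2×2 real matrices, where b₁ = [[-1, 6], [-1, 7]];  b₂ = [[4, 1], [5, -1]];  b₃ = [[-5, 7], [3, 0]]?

3

Represent each element by its coordinate vector in ℝ⁴.
Apply Gaussian elimination to the matrix whose rows are b₁, b₂, b₃.
Exactly 3 pivots survive; hence the rank is 3.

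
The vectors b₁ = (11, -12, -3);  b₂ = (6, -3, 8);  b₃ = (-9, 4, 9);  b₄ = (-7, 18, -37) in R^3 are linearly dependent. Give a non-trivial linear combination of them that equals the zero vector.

2b₁ + 2b₂ + 3b₃ + b₄ = 0

Write the vectors as columns of a matrix and find a nonzero vector in its null space.
A generator of the null space is (2, 2, 3, 1).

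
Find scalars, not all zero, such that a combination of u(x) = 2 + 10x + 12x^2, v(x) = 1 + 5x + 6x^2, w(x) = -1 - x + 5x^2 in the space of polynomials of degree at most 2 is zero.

Take coordinates with respect to {1, x, x^2}.
Write the vectors as columns of a matrix and find a nonzero vector in its null space.
A generator of the null space is (1, -2, 0).

u - 2v = 0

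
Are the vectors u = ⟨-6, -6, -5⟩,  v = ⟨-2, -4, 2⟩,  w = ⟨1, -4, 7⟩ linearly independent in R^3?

linearly independent

Place the vectors as rows of a 3×3 matrix and reduce to echelon form.
The reduction yields 3 nonzero rows, so the rank is 3.
Since rank = 3 (the number of vectors), the set is linearly independent.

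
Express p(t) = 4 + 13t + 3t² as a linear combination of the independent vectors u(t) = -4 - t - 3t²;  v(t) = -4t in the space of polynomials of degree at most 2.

Take coordinate vectors relative to {1, t, t²}.
Write p = c₁u + c₂v and equate components.
Back-substitution yields (c₁, c₂) = (-1, -3).

p = -u - 3v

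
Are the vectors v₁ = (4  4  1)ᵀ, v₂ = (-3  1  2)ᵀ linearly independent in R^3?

Place the vectors as rows of a 2×3 matrix and reduce to echelon form.
The reduction yields 2 nonzero rows, so the rank is 2.
Since rank = 2 (the number of vectors), the set is linearly independent.

linearly independent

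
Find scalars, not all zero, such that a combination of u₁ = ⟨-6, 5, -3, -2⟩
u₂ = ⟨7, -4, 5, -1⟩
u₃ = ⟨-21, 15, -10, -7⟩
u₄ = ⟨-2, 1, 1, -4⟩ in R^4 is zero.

Row-reduce the matrix with u₁, u₂, u₃, u₄ as columns; the null space gives the coefficients.
A generator of the null space is (2, -1, -1, 1).

2u₁ - u₂ - u₃ + u₄ = 0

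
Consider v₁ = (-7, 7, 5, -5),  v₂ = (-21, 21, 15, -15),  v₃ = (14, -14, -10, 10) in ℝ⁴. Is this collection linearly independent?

linearly dependent

Place the vectors as rows of a 3×4 matrix and reduce to echelon form.
The reduction yields 1 nonzero row, so the rank is 1.
Since rank 1 < 3, the set is linearly dependent.
Indeed 3v₁ - v₂ = 0.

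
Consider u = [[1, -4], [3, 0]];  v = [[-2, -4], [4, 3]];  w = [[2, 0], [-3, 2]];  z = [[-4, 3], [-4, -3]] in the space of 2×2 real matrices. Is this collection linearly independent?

linearly independent

Take coordinates with respect to the standard basis {E₁₁, E₁₂, E₂₁, E₂₂}.
Place the vectors as rows of a 4×4 matrix and reduce to echelon form.
The reduction yields 4 nonzero rows, so the rank is 4.
Since rank = 4 (the number of vectors), the set is linearly independent.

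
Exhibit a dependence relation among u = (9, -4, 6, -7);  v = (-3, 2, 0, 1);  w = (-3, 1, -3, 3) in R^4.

Solve the homogeneous system with u, v, w as columns by row-reducing the coefficient matrix.
A generator of the null space is (1, 1, 2).

u + v + 2w = 0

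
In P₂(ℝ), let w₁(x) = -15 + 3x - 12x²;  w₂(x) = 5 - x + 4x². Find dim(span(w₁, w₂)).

dim = 1

Pass to coordinate vectors with respect to the basis {1, x, x²}.
Form the matrix with w₁, w₂ as columns and reduce.
Exactly 1 pivot survives; hence the rank is 1.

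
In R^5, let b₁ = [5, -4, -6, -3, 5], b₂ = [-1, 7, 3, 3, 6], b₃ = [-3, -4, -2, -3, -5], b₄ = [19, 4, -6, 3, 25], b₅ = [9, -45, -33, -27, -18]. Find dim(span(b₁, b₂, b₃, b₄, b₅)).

Form the matrix with b₁, b₂, b₃, b₄, b₅ as columns and reduce.
There are 3 pivot columns, so rank = 3.

3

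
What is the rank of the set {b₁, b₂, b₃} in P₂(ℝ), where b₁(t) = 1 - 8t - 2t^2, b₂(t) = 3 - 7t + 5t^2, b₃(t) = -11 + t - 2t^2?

Represent each element by its coordinate vector in ℝ³.
Apply Gaussian elimination to the matrix whose rows are b₁, b₂, b₃.
There are 3 pivot columns, so rank = 3.

3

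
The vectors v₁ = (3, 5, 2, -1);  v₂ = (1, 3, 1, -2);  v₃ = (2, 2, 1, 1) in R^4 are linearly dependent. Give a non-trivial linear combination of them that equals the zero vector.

Write the vectors as columns of a matrix and find a nonzero vector in its null space.
The free variable yields coefficients (1, -1, -1) (any nonzero multiple also works).

v₁ - v₂ - v₃ = 0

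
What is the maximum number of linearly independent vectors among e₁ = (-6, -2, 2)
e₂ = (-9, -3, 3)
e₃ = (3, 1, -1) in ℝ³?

1

Apply Gaussian elimination to the matrix whose rows are e₁, e₂, e₃.
The echelon form has 1 nonzero row, so the rank is 1.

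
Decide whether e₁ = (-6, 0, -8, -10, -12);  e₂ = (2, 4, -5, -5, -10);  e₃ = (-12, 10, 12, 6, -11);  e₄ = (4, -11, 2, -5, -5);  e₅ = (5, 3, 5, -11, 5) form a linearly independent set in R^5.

linearly independent

Form the 5×5 matrix with these as columns; its determinant is 532784.
A nonzero determinant means the columns are linearly independent.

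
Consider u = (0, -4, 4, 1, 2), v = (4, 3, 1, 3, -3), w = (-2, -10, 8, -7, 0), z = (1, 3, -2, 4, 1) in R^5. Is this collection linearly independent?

linearly dependent

Place the vectors as rows of a 4×5 matrix and reduce to echelon form.
The reduction yields 3 nonzero rows, so the rank is 3.
Since rank 3 < 4, the set is linearly dependent.
Indeed u - w - 2z = 0.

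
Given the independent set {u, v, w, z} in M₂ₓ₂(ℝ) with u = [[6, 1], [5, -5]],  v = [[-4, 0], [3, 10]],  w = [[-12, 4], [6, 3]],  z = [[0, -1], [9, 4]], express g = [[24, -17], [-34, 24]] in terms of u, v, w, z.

Work in coordinates with respect to the standard basis {E₁₁, E₁₂, E₂₁, E₂₂}.
Set up the augmented matrix [u | v | w | z | g] and row-reduce.
The system has the unique solution (c₁, …, c₄) = (-2, 3, -4, -1).

g = -2u + 3v - 4w - z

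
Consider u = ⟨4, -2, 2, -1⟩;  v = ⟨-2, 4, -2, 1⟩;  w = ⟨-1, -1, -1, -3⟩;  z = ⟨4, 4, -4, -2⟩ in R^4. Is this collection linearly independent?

linearly independent

Place the vectors as rows of a 4×4 matrix and reduce to echelon form.
The reduction yields 4 nonzero rows, so the rank is 4.
Since rank = 4 (the number of vectors), the set is linearly independent.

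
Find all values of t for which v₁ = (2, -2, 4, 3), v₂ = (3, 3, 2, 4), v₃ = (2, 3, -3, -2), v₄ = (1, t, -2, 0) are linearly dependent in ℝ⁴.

t = 11/3

Dependence holds iff the 4×4 matrix [v₁ v₂ v₃ v₄] is singular.
The determinant works out to 33*t - 121.
Solving 33*t - 121 = 0 yields t = 11/3.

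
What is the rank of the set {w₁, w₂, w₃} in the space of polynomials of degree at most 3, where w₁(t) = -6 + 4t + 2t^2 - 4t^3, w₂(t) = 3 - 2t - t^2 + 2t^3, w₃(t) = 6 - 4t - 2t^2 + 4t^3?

Pass to coordinate vectors with respect to the basis {1, t, …, t^3}.
Row-reduce the 3×4 matrix with these as rows.
Reduction leaves 1 leading entry, giving rank 1.

1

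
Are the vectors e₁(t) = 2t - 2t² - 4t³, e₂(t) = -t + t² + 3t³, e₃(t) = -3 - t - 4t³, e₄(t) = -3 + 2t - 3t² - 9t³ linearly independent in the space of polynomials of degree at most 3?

linearly dependent

Take coordinates with respect to the standard basis {1, t, …, t³}.
The matrix [e₁|e₂|e₃|e₄] has determinant 0.
A zero determinant means the columns are linearly dependent.
Indeed 2e₁ + e₂ + e₃ - e₄ = 0.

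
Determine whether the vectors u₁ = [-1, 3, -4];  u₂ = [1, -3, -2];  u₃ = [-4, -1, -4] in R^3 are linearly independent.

Row-reduce the matrix whose columns are u₁, u₂, u₃.
The reduction yields 3 nonzero rows, so the rank is 3.
Since rank = 3 (the number of vectors), the set is linearly independent.

linearly independent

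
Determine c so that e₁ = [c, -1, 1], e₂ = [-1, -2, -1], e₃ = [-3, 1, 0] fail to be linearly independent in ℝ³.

c = 10

The set is linearly dependent precisely when det[e₁; e₂; e₃] = 0.
Expanding, det = c - 10.
Setting this to zero gives c = 10.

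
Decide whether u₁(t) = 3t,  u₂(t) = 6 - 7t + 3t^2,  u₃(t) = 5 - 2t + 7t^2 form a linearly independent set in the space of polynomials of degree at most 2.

Write each element as a coordinate vector in ℝ³ using {1, t, t^2}.
The matrix [u₁|u₂|u₃] has determinant -81.
A nonzero determinant means the columns are linearly independent.

linearly independent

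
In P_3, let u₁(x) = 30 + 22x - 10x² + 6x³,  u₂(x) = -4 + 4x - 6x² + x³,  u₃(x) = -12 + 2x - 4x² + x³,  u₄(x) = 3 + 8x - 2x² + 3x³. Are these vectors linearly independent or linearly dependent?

linearly dependent

Write each element as a coordinate vector in ℝ⁴ using {1, x, …, x³}.
The matrix [u₁|u₂|u₃|u₄] has determinant 0.
A zero determinant means the columns are linearly dependent.
Indeed u₁ - 3u₂ + 3u₃ - 2u₄ = 0.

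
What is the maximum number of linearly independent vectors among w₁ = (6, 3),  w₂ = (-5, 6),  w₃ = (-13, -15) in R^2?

2

Form the matrix with w₁, w₂, w₃ as columns and reduce.
The echelon form has 2 nonzero rows, so the rank is 2.
(With 3 elements in a 2-dimensional space the rank is at most 2.)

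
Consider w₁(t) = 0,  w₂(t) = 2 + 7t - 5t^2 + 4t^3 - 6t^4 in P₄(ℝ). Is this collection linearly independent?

linearly dependent

Write each element as a coordinate vector in ℝ⁵ using {1, t, …, t^4}.
One of the vectors is the zero vector, so the set is linearly dependent.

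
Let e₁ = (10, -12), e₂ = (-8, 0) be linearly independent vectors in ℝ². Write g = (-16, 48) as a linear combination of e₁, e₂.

g = -4e₁ - 3e₂

Set up the augmented matrix [e₁ | e₂ | g] and row-reduce.
Back-substitution yields (c₁, c₂) = (-4, -3).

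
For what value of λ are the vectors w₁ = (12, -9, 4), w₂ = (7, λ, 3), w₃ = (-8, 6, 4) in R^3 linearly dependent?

λ = -21/4

The vectors are dependent exactly when the determinant of the matrix with rows w₁, w₂, w₃ vanishes.
The determinant works out to 80*λ + 420.
This vanishes exactly when λ = -21/4.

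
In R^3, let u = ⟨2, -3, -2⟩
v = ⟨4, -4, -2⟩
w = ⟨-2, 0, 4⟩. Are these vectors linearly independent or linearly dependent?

linearly independent

Place the vectors as rows of a 3×3 matrix and reduce to echelon form.
The reduction yields 3 nonzero rows, so the rank is 3.
Since rank = 3 (the number of vectors), the set is linearly independent.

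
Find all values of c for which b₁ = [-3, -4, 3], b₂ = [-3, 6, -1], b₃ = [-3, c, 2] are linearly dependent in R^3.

The vectors are dependent exactly when the determinant of the matrix with rows b₁, b₂, b₃ vanishes.
Expanding, det = -12*c - 18.
This vanishes exactly when c = -3/2.

c = -3/2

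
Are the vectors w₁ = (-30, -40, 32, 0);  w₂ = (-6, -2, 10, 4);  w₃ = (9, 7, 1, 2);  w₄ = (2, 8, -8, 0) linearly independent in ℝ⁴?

Place the vectors as rows of a 4×4 matrix and reduce to echelon form.
The reduction yields 3 nonzero rows, so the rank is 3.
Since rank 3 < 4, the set is linearly dependent.

linearly dependent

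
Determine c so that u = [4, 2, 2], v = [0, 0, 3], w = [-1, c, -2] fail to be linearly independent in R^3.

c = -1/2

The set is linearly dependent precisely when det[u; v; w] = 0.
Expanding, det = -12*c - 6.
This vanishes exactly when c = -1/2.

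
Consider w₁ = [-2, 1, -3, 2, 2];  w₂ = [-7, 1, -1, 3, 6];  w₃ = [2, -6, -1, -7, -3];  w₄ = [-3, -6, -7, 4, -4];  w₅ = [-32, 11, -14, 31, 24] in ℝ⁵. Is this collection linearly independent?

linearly dependent

Form the 5×5 matrix with these as columns; its determinant is 0.
A zero determinant means the columns are linearly dependent.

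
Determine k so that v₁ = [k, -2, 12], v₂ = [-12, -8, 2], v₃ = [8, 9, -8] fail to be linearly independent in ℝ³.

Place the vectors as rows of a 3×3 matrix; dependence ⇔ determinant zero.
The determinant works out to 46*k - 368.
This vanishes exactly when k = 8.

k = 8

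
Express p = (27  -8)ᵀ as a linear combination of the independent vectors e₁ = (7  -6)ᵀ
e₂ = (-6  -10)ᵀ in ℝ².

p = 3e₁ - e₂

Set up the augmented matrix [e₁ | e₂ | p] and row-reduce.
The system has the unique solution (c₁, c₂) = (3, -1).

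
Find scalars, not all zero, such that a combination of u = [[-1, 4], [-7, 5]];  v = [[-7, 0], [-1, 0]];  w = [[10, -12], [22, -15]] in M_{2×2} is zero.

Take coordinates with respect to {E₁₁, E₁₂, E₂₁, E₂₂}.
Row-reduce the matrix with u, v, w as columns; the null space gives the coefficients.
The free variable yields coefficients (3, 1, 1) (any nonzero multiple also works).

3u + v + w = 0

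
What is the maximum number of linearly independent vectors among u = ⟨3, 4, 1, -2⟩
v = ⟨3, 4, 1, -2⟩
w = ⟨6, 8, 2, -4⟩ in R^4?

1

Form the matrix with u, v, w as columns and reduce.
There is 1 pivot column, so rank = 1.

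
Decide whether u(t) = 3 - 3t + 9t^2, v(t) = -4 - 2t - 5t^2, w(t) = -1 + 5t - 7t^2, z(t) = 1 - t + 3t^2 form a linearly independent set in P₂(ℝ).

linearly dependent

Write each element as a coordinate vector in ℝ³ using {1, t, t^2}.
There are 4 vectors in a 3-dimensional space, so they cannot be linearly independent.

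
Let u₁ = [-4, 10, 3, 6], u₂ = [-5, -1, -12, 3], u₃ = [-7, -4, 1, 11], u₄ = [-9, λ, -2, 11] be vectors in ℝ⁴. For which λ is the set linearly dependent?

λ = 15

Dependence holds iff the 4×4 matrix [u₁ u₂ u₃ u₄] is singular.
The determinant works out to 108*λ - 1620.
This vanishes exactly when λ = 15.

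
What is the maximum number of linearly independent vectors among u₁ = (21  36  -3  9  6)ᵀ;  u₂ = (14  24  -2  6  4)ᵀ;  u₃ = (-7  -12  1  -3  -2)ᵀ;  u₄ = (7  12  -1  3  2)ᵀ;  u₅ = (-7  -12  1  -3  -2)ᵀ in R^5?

Put the 5×5 matrix [u₁|u₂|u₃|u₄|u₅] into echelon form.
The echelon form has 1 nonzero row, so the rank is 1.

1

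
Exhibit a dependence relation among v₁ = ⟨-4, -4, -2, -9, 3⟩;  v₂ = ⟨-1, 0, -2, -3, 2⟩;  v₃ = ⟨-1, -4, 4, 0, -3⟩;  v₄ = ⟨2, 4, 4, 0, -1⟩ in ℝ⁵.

Set up α₁v₁ + … + α₄v₄ = 0 and solve the homogeneous system.
The free variable yields coefficients (1, -3, -1, 0) (any nonzero multiple also works).

v₁ - 3v₂ - v₃ = 0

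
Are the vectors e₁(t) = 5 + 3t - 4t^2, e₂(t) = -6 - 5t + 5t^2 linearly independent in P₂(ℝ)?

Take coordinates with respect to the standard basis {1, t, t^2}.
Row-reduce the matrix whose columns are e₁, e₂.
The reduction yields 2 nonzero rows, so the rank is 2.
Since rank = 2 (the number of vectors), the set is linearly independent.

linearly independent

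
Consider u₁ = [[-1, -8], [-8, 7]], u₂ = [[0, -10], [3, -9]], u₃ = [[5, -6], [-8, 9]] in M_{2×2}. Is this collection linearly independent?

Write each element as a coordinate vector in ℝ⁴ using {E₁₁, E₁₂, E₂₁, E₂₂}.
Place the vectors as rows of a 3×4 matrix and reduce to echelon form.
The reduction yields 3 nonzero rows, so the rank is 3.
Since rank = 3 (the number of vectors), the set is linearly independent.

linearly independent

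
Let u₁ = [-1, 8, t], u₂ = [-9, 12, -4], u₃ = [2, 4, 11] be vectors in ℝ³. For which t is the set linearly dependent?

Place the vectors as rows of a 3×3 matrix; dependence ⇔ determinant zero.
The determinant works out to 580 - 60*t.
Solving 580 - 60*t = 0 yields t = 29/3.

t = 29/3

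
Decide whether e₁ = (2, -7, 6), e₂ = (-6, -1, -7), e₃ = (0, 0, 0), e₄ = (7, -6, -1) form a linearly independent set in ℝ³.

linearly dependent

There are 4 vectors in a 3-dimensional space, so they cannot be linearly independent.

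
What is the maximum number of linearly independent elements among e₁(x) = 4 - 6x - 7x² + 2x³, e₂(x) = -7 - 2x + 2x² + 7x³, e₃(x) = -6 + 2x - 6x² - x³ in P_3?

3

Represent each element by its coordinate vector in ℝ⁴.
Form the matrix with e₁, e₂, e₃ as columns and reduce.
Reduction leaves 3 leading entries, giving rank 3.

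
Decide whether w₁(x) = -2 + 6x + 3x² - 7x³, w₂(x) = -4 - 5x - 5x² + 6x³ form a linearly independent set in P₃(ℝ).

linearly independent

Write each element as a coordinate vector in ℝ⁴ using {1, x, …, x³}.
Row-reduce the matrix whose columns are w₁, w₂.
The reduction yields 2 nonzero rows, so the rank is 2.
Since rank = 2 (the number of vectors), the set is linearly independent.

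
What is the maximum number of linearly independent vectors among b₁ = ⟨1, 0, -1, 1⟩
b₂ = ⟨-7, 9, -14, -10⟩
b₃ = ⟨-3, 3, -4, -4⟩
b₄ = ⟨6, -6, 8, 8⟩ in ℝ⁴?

Form the matrix with b₁, b₂, b₃, b₄ as columns and reduce.
The echelon form has 2 nonzero rows, so the rank is 2.

2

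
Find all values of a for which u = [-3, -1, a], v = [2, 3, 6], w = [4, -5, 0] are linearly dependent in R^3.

Place the vectors as rows of a 3×3 matrix; dependence ⇔ determinant zero.
Expanding, det = -22*a - 114.
Solving -22*a - 114 = 0 yields a = -57/11.

a = -57/11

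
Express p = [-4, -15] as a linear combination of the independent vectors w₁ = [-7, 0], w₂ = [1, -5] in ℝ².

Write p = a₁w₁ + a₂w₂ and equate components.
Back-substitution yields (a₁, a₂) = (1, 3).

p = w₁ + 3w₂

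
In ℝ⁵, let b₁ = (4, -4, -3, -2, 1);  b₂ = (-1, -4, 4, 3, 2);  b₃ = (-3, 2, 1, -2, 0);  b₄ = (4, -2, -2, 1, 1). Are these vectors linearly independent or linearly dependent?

Row-reduce the matrix whose columns are b₁, b₂, b₃, b₄.
The reduction yields 4 nonzero rows, so the rank is 4.
Since rank = 4 (the number of vectors), the set is linearly independent.

linearly independent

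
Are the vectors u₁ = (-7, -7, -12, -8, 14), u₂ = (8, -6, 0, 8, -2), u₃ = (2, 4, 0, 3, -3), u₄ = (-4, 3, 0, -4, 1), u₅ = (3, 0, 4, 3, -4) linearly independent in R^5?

linearly dependent

One vector is a scalar multiple of another, so the set is dependent.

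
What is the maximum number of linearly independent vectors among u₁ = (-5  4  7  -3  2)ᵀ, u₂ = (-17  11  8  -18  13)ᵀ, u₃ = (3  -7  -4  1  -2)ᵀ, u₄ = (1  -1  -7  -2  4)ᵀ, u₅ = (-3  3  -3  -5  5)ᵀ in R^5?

Row-reduce the 5×5 matrix with these as rows.
Exactly 4 pivots survive; hence the rank is 4.

4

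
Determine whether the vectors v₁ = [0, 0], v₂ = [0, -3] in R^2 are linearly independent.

linearly dependent

One of the vectors is the zero vector, so the set is linearly dependent.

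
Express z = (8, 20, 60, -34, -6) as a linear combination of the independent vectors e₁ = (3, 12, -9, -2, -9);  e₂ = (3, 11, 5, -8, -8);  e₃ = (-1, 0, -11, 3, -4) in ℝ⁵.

z = -2e₁ + 4e₂ - 2e₃

Since e₁, e₂, e₃ are independent, the coefficients expressing z are uniquely determined by a linear system.
The system has the unique solution (a₁, a₂, a₃) = (-2, 4, -2).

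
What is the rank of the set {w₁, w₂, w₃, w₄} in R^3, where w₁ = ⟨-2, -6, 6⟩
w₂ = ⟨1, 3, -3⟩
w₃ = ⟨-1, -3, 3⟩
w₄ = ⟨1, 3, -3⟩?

1

Put the 3×4 matrix [w₁|w₂|w₃|w₄] into echelon form.
Reduction leaves 1 leading entry, giving rank 1.
(With 4 elements in a 3-dimensional space the rank is at most 3.)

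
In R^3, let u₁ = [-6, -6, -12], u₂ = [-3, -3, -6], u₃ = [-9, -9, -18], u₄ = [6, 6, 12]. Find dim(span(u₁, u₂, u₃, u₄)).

Put the 3×4 matrix [u₁|u₂|u₃|u₄] into echelon form.
There is 1 pivot column, so rank = 1.
(With 4 elements in a 3-dimensional space the rank is at most 3.)

dim = 1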